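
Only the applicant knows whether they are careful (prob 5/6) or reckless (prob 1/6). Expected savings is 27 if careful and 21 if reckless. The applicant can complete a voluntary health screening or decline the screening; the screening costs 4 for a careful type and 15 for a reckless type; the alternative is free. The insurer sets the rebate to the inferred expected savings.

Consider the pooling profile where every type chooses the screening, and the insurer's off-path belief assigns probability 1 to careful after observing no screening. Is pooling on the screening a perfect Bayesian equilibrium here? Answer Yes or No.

No

On path, the insurer holds the prior and pays 5/6·27 + 1/6·21 = 26. Off path (no screening), believing careful, it pays 27.
careful: the screening nets 26 − 4 = 22; no screening nets 27. careful would deviate.
reckless: the screening nets 26 − 15 = 11; no screening nets 27. reckless would deviate.
A type deviates, so pooling fails.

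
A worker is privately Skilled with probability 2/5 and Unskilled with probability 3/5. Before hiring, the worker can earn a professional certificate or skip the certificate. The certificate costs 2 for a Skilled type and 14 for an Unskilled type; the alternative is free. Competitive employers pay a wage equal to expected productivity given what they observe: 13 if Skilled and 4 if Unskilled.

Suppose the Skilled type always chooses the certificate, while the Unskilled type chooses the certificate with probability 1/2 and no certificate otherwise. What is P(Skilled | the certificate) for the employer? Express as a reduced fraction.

P(the certificate) = (2/5)·1 + (3/5)·(1/2) = 7/10.
By Bayes' rule, P(Skilled | the certificate) = (2/5) / (7/10) = 4/7.

4/7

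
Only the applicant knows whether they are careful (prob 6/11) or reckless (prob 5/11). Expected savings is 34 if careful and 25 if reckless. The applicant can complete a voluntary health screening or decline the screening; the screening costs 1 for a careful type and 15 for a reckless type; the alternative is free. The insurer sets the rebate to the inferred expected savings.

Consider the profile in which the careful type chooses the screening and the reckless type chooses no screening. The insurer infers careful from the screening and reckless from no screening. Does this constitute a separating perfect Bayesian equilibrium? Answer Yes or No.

Under these beliefs, the screening earns rebate 34 and no screening earns rebate 25.
careful: the screening nets 34 − 1 = 33; no screening nets 25. careful prefers the screening.
reckless: the screening nets 34 − 15 = 19; no screening nets 25. reckless prefers no screening.
Neither type deviates, so the separating profile is an equilibrium.

Yes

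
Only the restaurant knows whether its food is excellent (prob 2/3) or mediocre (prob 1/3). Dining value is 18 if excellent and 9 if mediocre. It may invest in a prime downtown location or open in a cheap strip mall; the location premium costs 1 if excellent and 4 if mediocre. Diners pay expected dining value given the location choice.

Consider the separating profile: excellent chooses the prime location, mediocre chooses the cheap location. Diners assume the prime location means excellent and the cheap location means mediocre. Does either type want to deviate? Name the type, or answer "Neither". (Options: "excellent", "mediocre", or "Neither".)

The prime location pays 18; the cheap location pays 9.
excellent: assigned the prime location, nets 18 − 1 = 17; deviating to the cheap location nets 9.
mediocre: assigned the cheap location, nets 9; deviating to the prime location nets 18 − 4 = 14.
The mediocre type gains 5 by deviating.

mediocre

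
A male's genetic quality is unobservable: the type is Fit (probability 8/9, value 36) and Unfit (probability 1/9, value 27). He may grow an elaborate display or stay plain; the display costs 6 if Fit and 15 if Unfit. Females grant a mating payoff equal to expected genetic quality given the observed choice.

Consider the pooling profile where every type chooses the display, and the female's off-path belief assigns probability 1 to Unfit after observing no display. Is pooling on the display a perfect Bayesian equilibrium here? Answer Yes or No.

No

On path, the female holds the prior and pays 8/9·36 + 1/9·27 = 35. Off path (no display), believing Unfit, it pays 27.
Fit: the display nets 35 − 6 = 29; no display nets 27. Fit stays.
Unfit: the display nets 35 − 15 = 20; no display nets 27. Unfit would deviate.
A type deviates, so pooling fails.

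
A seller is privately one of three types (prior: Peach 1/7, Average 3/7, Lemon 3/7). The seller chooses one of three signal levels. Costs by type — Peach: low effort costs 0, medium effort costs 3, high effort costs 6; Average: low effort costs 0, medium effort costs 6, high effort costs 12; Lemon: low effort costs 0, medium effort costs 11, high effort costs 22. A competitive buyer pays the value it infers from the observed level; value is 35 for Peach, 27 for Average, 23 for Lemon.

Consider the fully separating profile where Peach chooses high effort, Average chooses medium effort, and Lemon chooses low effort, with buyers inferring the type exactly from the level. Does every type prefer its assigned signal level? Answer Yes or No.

Separating prices: high effort → 35, medium effort → 27, low effort → 23.
Peach (assigned high effort): low effort: 23 − 0 = 23; medium effort: 27 − 3 = 24; high effort: 35 − 6 = 29. Peach stays.
Average (assigned medium effort): low effort: 23 − 0 = 23; medium effort: 27 − 6 = 21; high effort: 35 − 12 = 23. Average prefers low effort.
Lemon (assigned low effort): low effort: 23 − 0 = 23; medium effort: 27 − 11 = 16; high effort: 35 − 22 = 13. Lemon stays.
At least one type deviates; the separating profile fails.

No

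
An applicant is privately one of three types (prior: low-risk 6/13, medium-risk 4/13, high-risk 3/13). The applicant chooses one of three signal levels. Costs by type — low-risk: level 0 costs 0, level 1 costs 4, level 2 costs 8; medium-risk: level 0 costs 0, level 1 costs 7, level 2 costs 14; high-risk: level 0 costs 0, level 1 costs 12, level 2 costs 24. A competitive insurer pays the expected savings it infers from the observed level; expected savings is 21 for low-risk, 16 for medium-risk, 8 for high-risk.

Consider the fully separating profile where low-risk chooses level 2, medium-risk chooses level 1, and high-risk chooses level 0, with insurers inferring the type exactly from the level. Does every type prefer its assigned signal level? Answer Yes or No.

Yes

Separating rebates: level 2 → 21, level 1 → 16, level 0 → 8.
low-risk (assigned level 2): level 0: 8 − 0 = 8; level 1: 16 − 4 = 12; level 2: 21 − 8 = 13. low-risk stays.
medium-risk (assigned level 1): level 0: 8 − 0 = 8; level 1: 16 − 7 = 9; level 2: 21 − 14 = 7. medium-risk stays.
high-risk (assigned level 0): level 0: 8 − 0 = 8; level 1: 16 − 12 = 4; level 2: 21 − 24 = -3. high-risk stays.
Every type prefers its assigned level; separation holds.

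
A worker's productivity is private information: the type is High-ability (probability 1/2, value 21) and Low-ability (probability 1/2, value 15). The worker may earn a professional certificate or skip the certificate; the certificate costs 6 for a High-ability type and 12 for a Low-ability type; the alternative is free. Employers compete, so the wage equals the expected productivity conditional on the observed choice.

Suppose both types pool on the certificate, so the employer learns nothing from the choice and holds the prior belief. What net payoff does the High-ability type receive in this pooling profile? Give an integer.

Pooled wage = 1/2·21 + 1/2·15 = 18.
High-ability pays cost 6 for the certificate, so net payoff = 18 − 6 = 12.

12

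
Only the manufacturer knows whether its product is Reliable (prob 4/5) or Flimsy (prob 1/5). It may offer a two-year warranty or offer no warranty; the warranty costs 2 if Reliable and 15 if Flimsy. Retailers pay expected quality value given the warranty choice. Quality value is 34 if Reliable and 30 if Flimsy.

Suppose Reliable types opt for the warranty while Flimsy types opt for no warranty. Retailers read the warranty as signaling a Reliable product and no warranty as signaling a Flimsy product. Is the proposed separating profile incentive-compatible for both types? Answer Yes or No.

Under these beliefs, the warranty earns price 34 and no warranty earns price 30.
Reliable: the warranty nets 34 − 2 = 32; no warranty nets 30. Reliable prefers the warranty.
Flimsy: the warranty nets 34 − 15 = 19; no warranty nets 30. Flimsy prefers no warranty.
Neither type deviates, so the separating profile is an equilibrium.

Yes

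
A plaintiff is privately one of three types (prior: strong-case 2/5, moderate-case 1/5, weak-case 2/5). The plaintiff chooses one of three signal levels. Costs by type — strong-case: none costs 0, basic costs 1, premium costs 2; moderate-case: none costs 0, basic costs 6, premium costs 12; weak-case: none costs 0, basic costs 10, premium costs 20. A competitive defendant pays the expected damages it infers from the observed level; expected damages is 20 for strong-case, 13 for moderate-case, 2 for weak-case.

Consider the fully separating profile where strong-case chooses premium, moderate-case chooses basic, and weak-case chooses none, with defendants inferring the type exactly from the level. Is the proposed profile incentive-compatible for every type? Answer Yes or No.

No

Separating settlements: premium → 20, basic → 13, none → 2.
strong-case (assigned premium): none: 2 − 0 = 2; basic: 13 − 1 = 12; premium: 20 − 2 = 18. strong-case stays.
moderate-case (assigned basic): none: 2 − 0 = 2; basic: 13 − 6 = 7; premium: 20 − 12 = 8. moderate-case prefers premium.
weak-case (assigned none): none: 2 − 0 = 2; basic: 13 − 10 = 3; premium: 20 − 20 = 0. weak-case prefers basic.
At least one type deviates; the separating profile fails.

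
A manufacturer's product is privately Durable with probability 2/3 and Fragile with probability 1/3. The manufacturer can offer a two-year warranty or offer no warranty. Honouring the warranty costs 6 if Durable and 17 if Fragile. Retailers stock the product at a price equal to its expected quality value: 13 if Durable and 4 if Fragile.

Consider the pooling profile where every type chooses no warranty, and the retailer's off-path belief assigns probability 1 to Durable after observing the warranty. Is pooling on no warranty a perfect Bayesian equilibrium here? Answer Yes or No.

Yes

On path, the retailer holds the prior and pays 2/3·13 + 1/3·4 = 10. Off path (the warranty), believing Durable, it pays 13.
Durable: no warranty nets 10; the warranty nets 13 − 6 = 7. Durable stays.
Fragile: no warranty nets 10; the warranty nets 13 − 17 = -4. Fragile stays.
No type deviates, so pooling is sustained.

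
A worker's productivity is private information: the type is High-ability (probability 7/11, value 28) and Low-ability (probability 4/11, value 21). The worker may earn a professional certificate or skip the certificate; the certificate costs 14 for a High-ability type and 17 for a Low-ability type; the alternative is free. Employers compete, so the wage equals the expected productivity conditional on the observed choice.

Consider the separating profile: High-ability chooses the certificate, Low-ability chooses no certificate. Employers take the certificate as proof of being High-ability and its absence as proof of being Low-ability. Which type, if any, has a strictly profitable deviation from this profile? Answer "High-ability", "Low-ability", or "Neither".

High-ability

The certificate pays 28; no certificate pays 21.
High-ability: assigned the certificate, nets 28 − 14 = 14; deviating to no certificate nets 21.
Low-ability: assigned no certificate, nets 21; deviating to the certificate nets 28 − 17 = 11.
The High-ability type gains 7 by deviating.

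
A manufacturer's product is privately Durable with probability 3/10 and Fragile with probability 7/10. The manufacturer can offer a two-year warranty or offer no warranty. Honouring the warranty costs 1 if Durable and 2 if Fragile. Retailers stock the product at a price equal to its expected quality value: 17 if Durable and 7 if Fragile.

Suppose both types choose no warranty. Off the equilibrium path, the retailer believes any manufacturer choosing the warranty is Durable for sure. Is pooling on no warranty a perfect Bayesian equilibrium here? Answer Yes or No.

On path, the retailer holds the prior and pays 3/10·17 + 7/10·7 = 10. Off path (the warranty), believing Durable, it pays 17.
Durable: no warranty nets 10; the warranty nets 17 − 1 = 16. Durable would deviate.
Fragile: no warranty nets 10; the warranty nets 17 − 2 = 15. Fragile would deviate.
A type deviates, so pooling fails.

No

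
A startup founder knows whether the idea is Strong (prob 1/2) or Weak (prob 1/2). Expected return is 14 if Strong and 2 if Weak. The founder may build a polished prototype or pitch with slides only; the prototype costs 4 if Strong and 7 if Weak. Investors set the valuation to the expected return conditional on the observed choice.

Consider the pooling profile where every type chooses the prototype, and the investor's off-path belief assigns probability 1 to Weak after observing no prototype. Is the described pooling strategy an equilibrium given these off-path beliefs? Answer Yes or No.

On path, the investor holds the prior and pays 1/2·14 + 1/2·2 = 8. Off path (no prototype), believing Weak, it pays 2.
Strong: the prototype nets 8 − 4 = 4; no prototype nets 2. Strong stays.
Weak: the prototype nets 8 − 7 = 1; no prototype nets 2. Weak would deviate.
A type deviates, so pooling fails.

No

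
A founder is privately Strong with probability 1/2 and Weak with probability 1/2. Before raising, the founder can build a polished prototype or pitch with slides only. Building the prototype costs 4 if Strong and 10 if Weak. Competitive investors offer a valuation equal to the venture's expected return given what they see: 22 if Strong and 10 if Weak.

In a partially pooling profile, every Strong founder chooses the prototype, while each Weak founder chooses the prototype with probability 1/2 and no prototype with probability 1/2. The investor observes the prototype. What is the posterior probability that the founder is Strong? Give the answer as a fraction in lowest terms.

2/3

P(the prototype) = (1/2)·1 + (1/2)·(1/2) = 3/4.
By Bayes' rule, P(Strong | the prototype) = (1/2) / (3/4) = 2/3.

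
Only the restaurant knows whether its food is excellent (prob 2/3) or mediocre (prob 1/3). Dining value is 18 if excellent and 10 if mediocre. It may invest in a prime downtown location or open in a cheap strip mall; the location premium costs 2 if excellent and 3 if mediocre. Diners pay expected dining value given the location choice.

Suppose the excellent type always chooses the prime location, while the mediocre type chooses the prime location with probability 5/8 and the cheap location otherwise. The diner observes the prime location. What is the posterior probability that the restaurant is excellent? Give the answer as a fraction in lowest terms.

16/21

P(the prime location) = (2/3)·1 + (1/3)·(5/8) = 7/8.
By Bayes' rule, P(excellent | the prime location) = (2/3) / (7/8) = 16/21.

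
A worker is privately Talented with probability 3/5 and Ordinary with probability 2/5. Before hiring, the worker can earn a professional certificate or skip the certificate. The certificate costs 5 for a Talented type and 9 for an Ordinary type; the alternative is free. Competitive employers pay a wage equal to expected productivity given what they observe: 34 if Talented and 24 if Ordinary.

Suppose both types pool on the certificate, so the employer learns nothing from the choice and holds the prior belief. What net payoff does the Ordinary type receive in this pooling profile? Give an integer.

21

Pooled wage = 3/5·34 + 2/5·24 = 30.
Ordinary pays cost 9 for the certificate, so net payoff = 30 − 9 = 21.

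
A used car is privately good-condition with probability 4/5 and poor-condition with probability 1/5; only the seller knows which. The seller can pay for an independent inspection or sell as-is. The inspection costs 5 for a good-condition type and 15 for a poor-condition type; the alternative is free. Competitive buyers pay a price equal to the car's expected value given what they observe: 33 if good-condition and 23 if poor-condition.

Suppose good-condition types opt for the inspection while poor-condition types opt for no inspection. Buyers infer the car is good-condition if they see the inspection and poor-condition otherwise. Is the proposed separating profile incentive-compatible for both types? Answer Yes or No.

Under these beliefs, the inspection earns price 33 and no inspection earns price 23.
good-condition: the inspection nets 33 − 5 = 28; no inspection nets 23. good-condition prefers the inspection.
poor-condition: the inspection nets 33 − 15 = 18; no inspection nets 23. poor-condition prefers no inspection.
Neither type deviates, so the separating profile is an equilibrium.

Yes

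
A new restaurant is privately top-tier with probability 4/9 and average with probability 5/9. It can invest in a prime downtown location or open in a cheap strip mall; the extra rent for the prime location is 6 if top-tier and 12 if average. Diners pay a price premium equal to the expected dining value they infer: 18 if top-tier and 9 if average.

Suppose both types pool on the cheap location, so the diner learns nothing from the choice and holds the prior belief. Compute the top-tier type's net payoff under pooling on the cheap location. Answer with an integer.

Pooled price premium = 4/9·18 + 5/9·9 = 13.
top-tier pays no cost for the cheap location, so net payoff = 13.

13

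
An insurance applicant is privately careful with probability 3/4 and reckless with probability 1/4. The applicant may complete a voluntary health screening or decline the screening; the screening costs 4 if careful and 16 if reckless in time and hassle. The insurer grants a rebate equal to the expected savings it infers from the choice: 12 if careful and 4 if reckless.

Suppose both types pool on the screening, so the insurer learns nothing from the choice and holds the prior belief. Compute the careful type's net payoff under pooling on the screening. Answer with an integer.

Pooled rebate = 3/4·12 + 1/4·4 = 10.
careful pays cost 4 for the screening, so net payoff = 10 − 4 = 6.

6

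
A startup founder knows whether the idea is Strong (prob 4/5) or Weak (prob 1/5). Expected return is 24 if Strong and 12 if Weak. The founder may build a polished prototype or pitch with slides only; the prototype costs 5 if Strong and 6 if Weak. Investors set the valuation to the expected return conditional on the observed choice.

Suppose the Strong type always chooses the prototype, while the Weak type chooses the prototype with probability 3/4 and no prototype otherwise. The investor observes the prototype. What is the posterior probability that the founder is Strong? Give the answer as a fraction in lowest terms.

P(the prototype) = (4/5)·1 + (1/5)·(3/4) = 19/20.
By Bayes' rule, P(Strong | the prototype) = (4/5) / (19/20) = 16/19.

16/19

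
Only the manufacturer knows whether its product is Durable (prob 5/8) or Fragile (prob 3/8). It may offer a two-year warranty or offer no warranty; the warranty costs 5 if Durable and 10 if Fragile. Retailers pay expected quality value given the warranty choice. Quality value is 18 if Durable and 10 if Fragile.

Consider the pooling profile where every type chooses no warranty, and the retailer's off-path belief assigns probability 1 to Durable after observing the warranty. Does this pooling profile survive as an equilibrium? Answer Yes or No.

Yes

On path, the retailer holds the prior and pays 5/8·18 + 3/8·10 = 15. Off path (the warranty), believing Durable, it pays 18.
Durable: no warranty nets 15; the warranty nets 18 − 5 = 13. Durable stays.
Fragile: no warranty nets 15; the warranty nets 18 − 10 = 8. Fragile stays.
No type deviates, so pooling is sustained.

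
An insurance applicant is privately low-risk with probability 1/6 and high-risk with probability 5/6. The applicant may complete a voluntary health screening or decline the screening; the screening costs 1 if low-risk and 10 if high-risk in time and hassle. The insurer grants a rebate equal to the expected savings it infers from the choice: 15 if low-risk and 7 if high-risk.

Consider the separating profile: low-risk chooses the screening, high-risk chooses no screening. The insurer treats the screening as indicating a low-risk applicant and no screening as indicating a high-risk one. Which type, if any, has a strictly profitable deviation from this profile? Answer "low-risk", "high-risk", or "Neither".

Neither

The screening pays 15; no screening pays 7.
low-risk: assigned the screening, nets 15 − 1 = 14; deviating to no screening nets 7.
high-risk: assigned no screening, nets 7; deviating to the screening nets 15 − 10 = 5.
Both types strictly prefer their assigned action; no profitable deviation.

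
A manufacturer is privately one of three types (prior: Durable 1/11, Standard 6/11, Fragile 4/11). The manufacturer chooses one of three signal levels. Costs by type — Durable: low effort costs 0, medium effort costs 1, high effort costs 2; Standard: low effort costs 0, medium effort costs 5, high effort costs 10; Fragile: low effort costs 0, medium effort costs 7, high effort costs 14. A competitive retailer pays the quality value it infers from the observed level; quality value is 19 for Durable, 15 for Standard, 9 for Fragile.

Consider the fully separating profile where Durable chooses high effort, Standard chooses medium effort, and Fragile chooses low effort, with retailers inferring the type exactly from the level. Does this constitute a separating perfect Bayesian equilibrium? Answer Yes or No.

Separating prices: high effort → 19, medium effort → 15, low effort → 9.
Durable (assigned high effort): low effort: 9 − 0 = 9; medium effort: 15 − 1 = 14; high effort: 19 − 2 = 17. Durable stays.
Standard (assigned medium effort): low effort: 9 − 0 = 9; medium effort: 15 − 5 = 10; high effort: 19 − 10 = 9. Standard stays.
Fragile (assigned low effort): low effort: 9 − 0 = 9; medium effort: 15 − 7 = 8; high effort: 19 − 14 = 5. Fragile stays.
Every type prefers its assigned level; separation holds.

Yes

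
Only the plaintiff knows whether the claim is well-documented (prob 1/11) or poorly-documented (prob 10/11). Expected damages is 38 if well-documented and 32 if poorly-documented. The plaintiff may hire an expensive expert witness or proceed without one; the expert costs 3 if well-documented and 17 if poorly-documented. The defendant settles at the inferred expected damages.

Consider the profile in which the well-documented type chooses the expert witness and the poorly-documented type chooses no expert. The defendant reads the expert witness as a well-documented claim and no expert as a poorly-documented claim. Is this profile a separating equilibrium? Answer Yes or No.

Yes

Under these beliefs, the expert witness earns settlement 38 and no expert earns settlement 32.
well-documented: the expert witness nets 38 − 3 = 35; no expert nets 32. well-documented prefers the expert witness.
poorly-documented: the expert witness nets 38 − 17 = 21; no expert nets 32. poorly-documented prefers no expert.
Neither type deviates, so the separating profile is an equilibrium.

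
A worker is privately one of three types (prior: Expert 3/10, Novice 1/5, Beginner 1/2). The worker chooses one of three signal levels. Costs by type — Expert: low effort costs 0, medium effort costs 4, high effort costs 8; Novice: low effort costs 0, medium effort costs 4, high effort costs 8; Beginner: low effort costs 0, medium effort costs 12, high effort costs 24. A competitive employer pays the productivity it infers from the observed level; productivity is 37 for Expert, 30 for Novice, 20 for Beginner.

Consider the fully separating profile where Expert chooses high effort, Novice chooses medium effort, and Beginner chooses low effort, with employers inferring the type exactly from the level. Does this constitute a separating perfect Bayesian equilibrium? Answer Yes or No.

Separating wages: high effort → 37, medium effort → 30, low effort → 20.
Expert (assigned high effort): low effort: 20 − 0 = 20; medium effort: 30 − 4 = 26; high effort: 37 − 8 = 29. Expert stays.
Novice (assigned medium effort): low effort: 20 − 0 = 20; medium effort: 30 − 4 = 26; high effort: 37 − 8 = 29. Novice prefers high effort.
Beginner (assigned low effort): low effort: 20 − 0 = 20; medium effort: 30 − 12 = 18; high effort: 37 − 24 = 13. Beginner stays.
At least one type deviates; the separating profile fails.

No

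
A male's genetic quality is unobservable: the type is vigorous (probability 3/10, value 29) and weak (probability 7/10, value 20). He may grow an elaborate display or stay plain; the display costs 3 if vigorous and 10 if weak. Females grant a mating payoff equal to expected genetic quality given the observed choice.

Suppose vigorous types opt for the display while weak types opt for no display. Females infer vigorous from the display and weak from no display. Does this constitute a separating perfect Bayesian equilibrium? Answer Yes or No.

Yes

Under these beliefs, the display earns mating payoff 29 and no display earns mating payoff 20.
vigorous: the display nets 29 − 3 = 26; no display nets 20. vigorous prefers the display.
weak: the display nets 29 − 10 = 19; no display nets 20. weak prefers no display.
Neither type deviates, so the separating profile is an equilibrium.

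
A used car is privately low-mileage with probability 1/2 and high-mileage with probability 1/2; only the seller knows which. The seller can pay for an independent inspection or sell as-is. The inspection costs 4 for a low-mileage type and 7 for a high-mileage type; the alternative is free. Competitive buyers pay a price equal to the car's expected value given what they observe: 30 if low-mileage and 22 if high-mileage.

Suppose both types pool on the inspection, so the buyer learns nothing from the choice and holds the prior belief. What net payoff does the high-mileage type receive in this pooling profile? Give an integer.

Pooled price = 1/2·30 + 1/2·22 = 26.
high-mileage pays cost 7 for the inspection, so net payoff = 26 − 7 = 19.

19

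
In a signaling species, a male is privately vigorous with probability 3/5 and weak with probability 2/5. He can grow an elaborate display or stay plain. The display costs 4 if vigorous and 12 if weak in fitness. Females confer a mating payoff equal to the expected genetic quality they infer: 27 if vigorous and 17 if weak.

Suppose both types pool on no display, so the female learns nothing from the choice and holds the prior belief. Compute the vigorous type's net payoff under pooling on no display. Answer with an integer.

Pooled mating payoff = 3/5·27 + 2/5·17 = 23.
vigorous pays no cost for no display, so net payoff = 23.

23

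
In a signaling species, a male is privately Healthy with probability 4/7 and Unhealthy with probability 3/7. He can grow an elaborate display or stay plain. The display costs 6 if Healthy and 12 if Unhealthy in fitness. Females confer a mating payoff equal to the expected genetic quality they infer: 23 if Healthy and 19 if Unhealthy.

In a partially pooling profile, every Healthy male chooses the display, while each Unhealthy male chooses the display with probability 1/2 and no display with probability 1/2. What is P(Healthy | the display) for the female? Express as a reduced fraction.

8/11

P(the display) = (4/7)·1 + (3/7)·(1/2) = 11/14.
By Bayes' rule, P(Healthy | the display) = (4/7) / (11/14) = 8/11.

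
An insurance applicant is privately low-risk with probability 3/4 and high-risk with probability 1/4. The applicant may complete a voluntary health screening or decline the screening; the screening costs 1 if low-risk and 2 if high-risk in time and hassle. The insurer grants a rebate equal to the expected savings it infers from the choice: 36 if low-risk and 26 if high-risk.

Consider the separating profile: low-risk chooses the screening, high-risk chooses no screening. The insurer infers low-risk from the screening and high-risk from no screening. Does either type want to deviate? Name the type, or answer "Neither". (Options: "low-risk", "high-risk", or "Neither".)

high-risk

The screening pays 36; no screening pays 26.
low-risk: assigned the screening, nets 36 − 1 = 35; deviating to no screening nets 26.
high-risk: assigned no screening, nets 26; deviating to the screening nets 36 − 2 = 34.
The high-risk type gains 8 by deviating.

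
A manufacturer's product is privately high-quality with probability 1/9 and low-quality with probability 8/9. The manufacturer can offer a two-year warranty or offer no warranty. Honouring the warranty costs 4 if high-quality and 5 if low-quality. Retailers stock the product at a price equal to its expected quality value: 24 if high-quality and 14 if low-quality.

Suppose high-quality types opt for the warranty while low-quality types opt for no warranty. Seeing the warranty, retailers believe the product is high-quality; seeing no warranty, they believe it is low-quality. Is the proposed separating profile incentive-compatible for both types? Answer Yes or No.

No

Under these beliefs, the warranty earns price 24 and no warranty earns price 14.
high-quality: the warranty nets 24 − 4 = 20; no warranty nets 14. high-quality prefers the warranty.
low-quality: the warranty nets 24 − 5 = 19; no warranty nets 14. low-quality would deviate to the warranty.
low-quality has a profitable deviation, so the profile is not an equilibrium.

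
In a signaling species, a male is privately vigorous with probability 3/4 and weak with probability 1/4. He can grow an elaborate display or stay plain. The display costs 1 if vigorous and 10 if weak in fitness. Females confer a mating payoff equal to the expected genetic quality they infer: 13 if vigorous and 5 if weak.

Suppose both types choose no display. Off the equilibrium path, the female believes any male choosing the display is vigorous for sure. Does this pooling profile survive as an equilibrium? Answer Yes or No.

On path, the female holds the prior and pays 3/4·13 + 1/4·5 = 11. Off path (the display), believing vigorous, it pays 13.
vigorous: no display nets 11; the display nets 13 − 1 = 12. vigorous would deviate.
weak: no display nets 11; the display nets 13 − 10 = 3. weak stays.
A type deviates, so pooling fails.

No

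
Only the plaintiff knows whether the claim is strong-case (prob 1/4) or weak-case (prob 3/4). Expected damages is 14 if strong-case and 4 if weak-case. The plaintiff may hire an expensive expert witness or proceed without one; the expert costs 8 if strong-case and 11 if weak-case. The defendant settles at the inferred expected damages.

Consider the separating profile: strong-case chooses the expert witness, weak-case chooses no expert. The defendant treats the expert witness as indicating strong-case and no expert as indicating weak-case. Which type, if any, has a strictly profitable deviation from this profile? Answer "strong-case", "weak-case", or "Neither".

Neither

The expert witness pays 14; no expert pays 4.
strong-case: assigned the expert witness, nets 14 − 8 = 6; deviating to no expert nets 4.
weak-case: assigned no expert, nets 4; deviating to the expert witness nets 14 − 11 = 3.
Both types strictly prefer their assigned action; no profitable deviation.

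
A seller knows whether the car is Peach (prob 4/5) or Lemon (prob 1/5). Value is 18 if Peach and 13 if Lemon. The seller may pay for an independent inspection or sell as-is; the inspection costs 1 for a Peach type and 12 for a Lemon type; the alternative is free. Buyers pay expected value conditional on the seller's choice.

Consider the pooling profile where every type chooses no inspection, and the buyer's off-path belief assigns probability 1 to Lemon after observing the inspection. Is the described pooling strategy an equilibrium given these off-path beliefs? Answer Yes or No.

Yes

On path, the buyer holds the prior and pays 4/5·18 + 1/5·13 = 17. Off path (the inspection), believing Lemon, it pays 13.
Peach: no inspection nets 17; the inspection nets 13 − 1 = 12. Peach stays.
Lemon: no inspection nets 17; the inspection nets 13 − 12 = 1. Lemon stays.
No type deviates, so pooling is sustained.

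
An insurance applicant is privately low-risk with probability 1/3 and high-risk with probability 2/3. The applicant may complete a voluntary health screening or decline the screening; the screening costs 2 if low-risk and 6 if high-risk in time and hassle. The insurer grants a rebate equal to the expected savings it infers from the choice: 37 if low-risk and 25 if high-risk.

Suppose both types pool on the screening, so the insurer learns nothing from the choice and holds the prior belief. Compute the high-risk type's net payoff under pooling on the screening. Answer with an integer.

23

Pooled rebate = 1/3·37 + 2/3·25 = 29.
high-risk pays cost 6 for the screening, so net payoff = 29 − 6 = 23.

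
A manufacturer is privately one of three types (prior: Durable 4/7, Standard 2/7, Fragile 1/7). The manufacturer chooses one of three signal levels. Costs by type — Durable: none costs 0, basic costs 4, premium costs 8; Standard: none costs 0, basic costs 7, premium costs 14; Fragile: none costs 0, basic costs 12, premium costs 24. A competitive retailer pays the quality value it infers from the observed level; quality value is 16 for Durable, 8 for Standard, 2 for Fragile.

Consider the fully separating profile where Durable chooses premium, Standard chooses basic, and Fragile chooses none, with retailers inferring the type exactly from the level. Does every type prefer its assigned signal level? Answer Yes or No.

Separating prices: premium → 16, basic → 8, none → 2.
Durable (assigned premium): none: 2 − 0 = 2; basic: 8 − 4 = 4; premium: 16 − 8 = 8. Durable stays.
Standard (assigned basic): none: 2 − 0 = 2; basic: 8 − 7 = 1; premium: 16 − 14 = 2. Standard prefers none.
Fragile (assigned none): none: 2 − 0 = 2; basic: 8 − 12 = -4; premium: 16 − 24 = -8. Fragile stays.
At least one type deviates; the separating profile fails.

No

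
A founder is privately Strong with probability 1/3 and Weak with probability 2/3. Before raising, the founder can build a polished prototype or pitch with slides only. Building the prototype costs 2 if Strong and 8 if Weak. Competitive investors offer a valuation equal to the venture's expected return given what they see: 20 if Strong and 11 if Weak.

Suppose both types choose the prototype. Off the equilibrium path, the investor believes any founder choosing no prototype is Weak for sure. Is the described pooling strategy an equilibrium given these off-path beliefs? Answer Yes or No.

On path, the investor holds the prior and pays 1/3·20 + 2/3·11 = 14. Off path (no prototype), believing Weak, it pays 11.
Strong: the prototype nets 14 − 2 = 12; no prototype nets 11. Strong stays.
Weak: the prototype nets 14 − 8 = 6; no prototype nets 11. Weak would deviate.
A type deviates, so pooling fails.

No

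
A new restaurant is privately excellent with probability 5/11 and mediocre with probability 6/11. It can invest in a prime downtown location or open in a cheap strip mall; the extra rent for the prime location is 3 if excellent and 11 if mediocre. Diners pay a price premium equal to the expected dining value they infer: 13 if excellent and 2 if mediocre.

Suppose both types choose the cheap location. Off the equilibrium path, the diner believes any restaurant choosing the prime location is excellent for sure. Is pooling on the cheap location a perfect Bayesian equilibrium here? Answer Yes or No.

On path, the diner holds the prior and pays 5/11·13 + 6/11·2 = 7. Off path (the prime location), believing excellent, it pays 13.
excellent: the cheap location nets 7; the prime location nets 13 − 3 = 10. excellent would deviate.
mediocre: the cheap location nets 7; the prime location nets 13 − 11 = 2. mediocre stays.
A type deviates, so pooling fails.

No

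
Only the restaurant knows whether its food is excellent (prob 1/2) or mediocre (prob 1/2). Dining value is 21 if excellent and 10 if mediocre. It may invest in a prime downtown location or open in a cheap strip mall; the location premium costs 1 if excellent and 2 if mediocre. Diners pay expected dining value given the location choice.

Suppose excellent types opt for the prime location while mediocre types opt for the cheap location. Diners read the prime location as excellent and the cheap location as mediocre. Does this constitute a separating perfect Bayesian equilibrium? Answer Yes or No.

Under these beliefs, the prime location earns price premium 21 and the cheap location earns price premium 10.
excellent: the prime location nets 21 − 1 = 20; the cheap location nets 10. excellent prefers the prime location.
mediocre: the prime location nets 21 − 2 = 19; the cheap location nets 10. mediocre would deviate to the prime location.
mediocre has a profitable deviation, so the profile is not an equilibrium.

No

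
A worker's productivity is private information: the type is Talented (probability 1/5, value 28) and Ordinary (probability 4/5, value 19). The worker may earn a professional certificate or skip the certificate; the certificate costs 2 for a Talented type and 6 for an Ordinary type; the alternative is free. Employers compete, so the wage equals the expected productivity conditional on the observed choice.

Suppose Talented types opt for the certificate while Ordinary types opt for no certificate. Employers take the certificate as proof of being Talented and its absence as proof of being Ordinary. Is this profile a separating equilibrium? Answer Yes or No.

Under these beliefs, the certificate earns wage 28 and no certificate earns wage 19.
Talented: the certificate nets 28 − 2 = 26; no certificate nets 19. Talented prefers the certificate.
Ordinary: the certificate nets 28 − 6 = 22; no certificate nets 19. Ordinary would deviate to the certificate.
Ordinary has a profitable deviation, so the profile is not an equilibrium.

No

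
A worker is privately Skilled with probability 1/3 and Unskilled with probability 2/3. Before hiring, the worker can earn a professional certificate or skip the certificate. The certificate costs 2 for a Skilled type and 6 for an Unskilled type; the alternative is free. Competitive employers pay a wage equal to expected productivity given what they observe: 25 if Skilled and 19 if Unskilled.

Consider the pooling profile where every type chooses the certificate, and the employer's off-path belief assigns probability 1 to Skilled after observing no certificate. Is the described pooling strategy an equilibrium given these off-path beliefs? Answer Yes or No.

No

On path, the employer holds the prior and pays 1/3·25 + 2/3·19 = 21. Off path (no certificate), believing Skilled, it pays 25.
Skilled: the certificate nets 21 − 2 = 19; no certificate nets 25. Skilled would deviate.
Unskilled: the certificate nets 21 − 6 = 15; no certificate nets 25. Unskilled would deviate.
A type deviates, so pooling fails.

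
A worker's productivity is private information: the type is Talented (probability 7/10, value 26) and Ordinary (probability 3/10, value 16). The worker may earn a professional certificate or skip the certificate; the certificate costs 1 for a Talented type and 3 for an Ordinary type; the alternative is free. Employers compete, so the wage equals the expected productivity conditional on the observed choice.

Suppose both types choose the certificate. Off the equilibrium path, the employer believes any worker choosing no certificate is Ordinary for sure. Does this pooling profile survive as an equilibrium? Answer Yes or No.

Yes

On path, the employer holds the prior and pays 7/10·26 + 3/10·16 = 23. Off path (no certificate), believing Ordinary, it pays 16.
Talented: the certificate nets 23 − 1 = 22; no certificate nets 16. Talented stays.
Ordinary: the certificate nets 23 − 3 = 20; no certificate nets 16. Ordinary stays.
No type deviates, so pooling is sustained.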